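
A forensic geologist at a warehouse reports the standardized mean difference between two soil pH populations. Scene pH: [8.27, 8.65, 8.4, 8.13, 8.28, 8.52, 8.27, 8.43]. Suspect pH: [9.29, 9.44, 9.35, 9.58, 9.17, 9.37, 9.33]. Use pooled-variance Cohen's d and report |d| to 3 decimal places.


Pooled-variance Cohen's d for soil pH comparison:
Scene mean = 66.95 / 8 = 8.36875
Suspect mean = 65.53 / 7 = 9.361429
Scene sample variance s_s^2 = 0.027298
Suspect sample variance s_c^2 = 0.016148
Pooled variance = ((n_s-1)*s_s^2 + (n_c-1)*s_c^2) / (n_s + n_c - 2) = 0.022152
Pooled SD = sqrt(0.022152) = 0.148835
Mean difference = -0.992679
|d| = |-0.992679| / 0.148835 = 6.670

6.670


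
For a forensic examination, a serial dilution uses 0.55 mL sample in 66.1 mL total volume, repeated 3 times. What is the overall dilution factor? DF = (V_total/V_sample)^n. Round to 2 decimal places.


Dilution factor calculation:
Single dilution = V_total / V_sample = 66.1 / 0.55 ≈ 120.181818
Number of dilutions = 3
Total DF = (66.1 / 0.55)^3 (full precision, rounded at the end) = 1735866.45

1735866.45


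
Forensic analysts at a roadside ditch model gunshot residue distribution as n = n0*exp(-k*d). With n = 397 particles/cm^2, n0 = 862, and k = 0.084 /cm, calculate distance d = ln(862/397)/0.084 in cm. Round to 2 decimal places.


GSR distance calculation:
n0/n = 862 / 397 = 2.171285
ln(n0/n) = 0.775319
d = 0.775319 / 0.084 = 9.23 cm

9.23


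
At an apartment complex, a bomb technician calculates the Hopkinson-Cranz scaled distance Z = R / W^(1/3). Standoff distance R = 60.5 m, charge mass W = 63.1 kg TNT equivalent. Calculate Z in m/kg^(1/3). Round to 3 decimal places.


Scaled distance calculation:
W^(1/3) = 63.1^(1/3) = 3.981161
Z = R / W^(1/3) = 60.5 / 3.981161
Z = 15.197 m/kg^(1/3)

15.197


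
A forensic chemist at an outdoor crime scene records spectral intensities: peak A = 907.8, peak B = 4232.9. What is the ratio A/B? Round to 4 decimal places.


Spectral peak ratio:
Peak A = 907.8 counts
Peak B = 4232.9 counts
Ratio = 907.8 / 4232.9 = 0.2145

0.2145


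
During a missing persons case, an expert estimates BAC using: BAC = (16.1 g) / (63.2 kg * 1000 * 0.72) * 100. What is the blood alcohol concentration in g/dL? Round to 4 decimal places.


Applying the Widmark formula:
BAC = (dose_g / (body_wt * 1000 * r)) * 100
Denominator = 63.2 * 1000 * 0.72 = 45504
BAC = (16.1 / 45504) * 100
BAC = 0.0354 g/dL

0.0354


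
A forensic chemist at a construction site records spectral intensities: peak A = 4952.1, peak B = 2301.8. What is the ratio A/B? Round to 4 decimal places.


Spectral peak ratio:
Peak A = 4952.1 counts
Peak B = 2301.8 counts
Ratio = 4952.1 / 2301.8 = 2.1514

2.1514


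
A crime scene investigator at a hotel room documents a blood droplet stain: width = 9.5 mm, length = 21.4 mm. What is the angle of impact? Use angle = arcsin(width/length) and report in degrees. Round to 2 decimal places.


Blood spatter impact angle calculation:
width / length = 9.5 / 21.4 = 0.443925
angle = arcsin(0.443925)
angle = 26.35 degrees

26.35


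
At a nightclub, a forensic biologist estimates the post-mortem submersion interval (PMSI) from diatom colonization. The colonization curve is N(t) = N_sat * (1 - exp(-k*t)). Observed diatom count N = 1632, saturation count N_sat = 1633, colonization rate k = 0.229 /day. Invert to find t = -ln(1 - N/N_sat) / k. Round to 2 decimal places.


PMSI from diatom colonization curve:
N / N_sat = 1632 / 1633 = 0.999388
1 - N/N_sat = 0.000612
ln(1 - N/N_sat) = -7.398778
t = -ln(1 - N/N_sat) / k = -(-7.398778) / 0.229 = 32.31 days

32.31


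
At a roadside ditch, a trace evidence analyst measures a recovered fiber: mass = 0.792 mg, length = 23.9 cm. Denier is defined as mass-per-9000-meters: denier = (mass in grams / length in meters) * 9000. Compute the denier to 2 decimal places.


Denier calculation:
Mass in grams = 0.792 mg / 1000 = 0.000792 g
Length in meters = 23.9 cm / 100 = 0.239 m
Linear density = mass / length = 0.000792 / 0.239 = 0.00331381 g/m
Denier = (g/m) * 9000 = 0.00331381 * 9000 = 29.82

29.82


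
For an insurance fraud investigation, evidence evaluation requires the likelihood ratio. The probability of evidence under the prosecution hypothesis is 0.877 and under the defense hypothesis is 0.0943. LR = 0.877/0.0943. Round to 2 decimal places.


Likelihood ratio calculation:
LR = P(E|Hp) / P(E|Hd)
LR = 0.877 / 0.0943
LR = 9.30

9.30


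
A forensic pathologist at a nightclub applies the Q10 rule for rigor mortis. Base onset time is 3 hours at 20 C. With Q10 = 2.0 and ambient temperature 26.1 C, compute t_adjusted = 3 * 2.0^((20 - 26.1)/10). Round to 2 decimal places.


Rigor mortis time adjustment:
Exponent = (T_ref - T_actual) / 10 = (20 - 26.1) / 10 = -0.61
Q10 factor = 2.0^-0.61 = 0.6552
t_adjusted = 3 * 0.6552 = 1.97 hours

1.97


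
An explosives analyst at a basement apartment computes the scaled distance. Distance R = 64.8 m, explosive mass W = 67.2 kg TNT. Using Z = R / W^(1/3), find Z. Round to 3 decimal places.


Scaled distance calculation:
W^(1/3) = 67.2^(1/3) = 4.065585
Z = R / W^(1/3) = 64.8 / 4.065585
Z = 15.939 m/kg^(1/3)

15.939


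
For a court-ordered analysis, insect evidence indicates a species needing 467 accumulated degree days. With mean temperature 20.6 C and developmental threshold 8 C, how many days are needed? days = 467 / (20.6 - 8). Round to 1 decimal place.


Insect development time:
Effective temperature = avg_temp - T_base = 20.6 - 8 = 12.6 C
Days = ADD / effective_temp = 467 / 12.6 = 37.1 days

37.1


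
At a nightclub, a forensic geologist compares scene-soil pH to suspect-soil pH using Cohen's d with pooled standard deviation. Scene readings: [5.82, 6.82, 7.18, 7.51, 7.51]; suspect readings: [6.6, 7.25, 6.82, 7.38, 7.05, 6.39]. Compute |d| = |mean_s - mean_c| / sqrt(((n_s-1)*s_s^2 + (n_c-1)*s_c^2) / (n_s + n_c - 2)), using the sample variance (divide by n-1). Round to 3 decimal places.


Pooled-variance Cohen's d for soil pH comparison:
Scene mean = 34.84 / 5 = 6.968
Suspect mean = 41.49 / 6 = 6.915
Scene sample variance s_s^2 = 0.49307
Suspect sample variance s_c^2 = 0.14611
Pooled variance = ((n_s-1)*s_s^2 + (n_c-1)*s_c^2) / (n_s + n_c - 2) = 0.300314
Pooled SD = sqrt(0.300314) = 0.548009
Mean difference = 0.053
|d| = |0.053| / 0.548009 = 0.097

0.097


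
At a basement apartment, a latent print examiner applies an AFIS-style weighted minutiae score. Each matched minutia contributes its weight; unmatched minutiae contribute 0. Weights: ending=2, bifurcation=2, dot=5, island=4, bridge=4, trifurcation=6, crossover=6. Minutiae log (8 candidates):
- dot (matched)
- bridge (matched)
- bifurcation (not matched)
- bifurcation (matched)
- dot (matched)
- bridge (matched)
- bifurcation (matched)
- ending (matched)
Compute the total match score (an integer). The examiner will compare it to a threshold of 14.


Weighted minutiae match score:
  dot: matched, +5 (running total 5)
  bridge: matched, +4 (running total 9)
  bifurcation: not matched, +0
  bifurcation: matched, +2 (running total 11)
  dot: matched, +5 (running total 16)
  bridge: matched, +4 (running total 20)
  bifurcation: matched, +2 (running total 22)
  ending: matched, +2 (running total 24)
Total score = 24
Threshold = 14; verdict = identification

24


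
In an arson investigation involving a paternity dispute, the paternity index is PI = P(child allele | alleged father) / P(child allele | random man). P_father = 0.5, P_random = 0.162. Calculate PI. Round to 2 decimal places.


Paternity Index calculation:
PI = P(allele|father) / P(allele|random)
PI = 0.5 / 0.162
PI = 3.09

3.09


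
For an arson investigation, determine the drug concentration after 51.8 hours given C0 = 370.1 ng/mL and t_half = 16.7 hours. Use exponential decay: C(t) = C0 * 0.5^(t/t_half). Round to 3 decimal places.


Drug concentration decay:
Number of half-lives = t / t_half = 51.8 / 16.7 = 3.101796
Decay factor = 0.5^3.101796 = 0.11648402
C(t) = 370.1 * 0.11648402 = 43.111 ng/mL

43.111


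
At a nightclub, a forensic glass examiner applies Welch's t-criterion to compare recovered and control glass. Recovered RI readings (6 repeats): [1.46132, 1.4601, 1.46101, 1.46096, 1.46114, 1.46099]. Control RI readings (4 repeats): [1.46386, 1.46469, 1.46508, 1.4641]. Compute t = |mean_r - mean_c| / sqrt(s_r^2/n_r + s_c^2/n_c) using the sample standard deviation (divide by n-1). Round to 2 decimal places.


Welch's t-criterion for glass RI comparison:
Recovered mean = sum / n_r = 8.76552 / 6 = 1.46092
Control mean = sum / n_c = 5.85773 / 4 = 1.4644325
Recovered sample variance s_r^2 = 1.7908e-07
Control sample variance s_c^2 = 3.07958e-07
Welch SE (unpooled) = sqrt(s_r^2/n_r + s_c^2/n_c) = sqrt(2.98467e-08 + 7.69896e-08) = sqrt(1.06836e-07) = 0.000326858
|mean_r - mean_c| = 0.0035125
t = 0.0035125 / 0.000326858 = 10.75

10.75


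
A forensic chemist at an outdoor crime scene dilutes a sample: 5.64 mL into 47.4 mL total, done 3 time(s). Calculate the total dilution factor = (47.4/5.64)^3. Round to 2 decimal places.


Dilution factor calculation:
Single dilution = V_total / V_sample = 47.4 / 5.64 ≈ 8.404255
Number of dilutions = 3
Total DF = (47.4 / 5.64)^3 (full precision, rounded at the end) = 593.61

593.61


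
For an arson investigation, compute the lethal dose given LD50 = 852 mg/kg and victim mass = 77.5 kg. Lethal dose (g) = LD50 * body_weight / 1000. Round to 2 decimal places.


Lethal dose calculation:
Lethal dose = LD50 * body_weight / 1000
= 852 * 77.5 / 1000
= 66030 / 1000
= 66.03 g

66.03


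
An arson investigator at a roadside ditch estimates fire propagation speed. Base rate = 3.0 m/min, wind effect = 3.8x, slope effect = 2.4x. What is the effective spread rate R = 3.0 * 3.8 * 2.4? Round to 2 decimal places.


Fire spread rate calculation:
R = R0 * wind_factor * slope_factor
= 3.0 * 3.8 * 2.4
= 11.4 * 2.4
= 27.36 m/min

27.36


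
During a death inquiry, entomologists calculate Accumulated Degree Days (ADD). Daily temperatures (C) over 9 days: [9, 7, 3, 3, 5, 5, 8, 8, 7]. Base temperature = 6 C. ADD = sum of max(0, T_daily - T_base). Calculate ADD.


Computing ADD day by day:
Day 1: max(0, 9 - 6) = 3
Day 2: max(0, 7 - 6) = 1
Day 3: max(0, 3 - 6) = 0
Day 4: max(0, 3 - 6) = 0
Day 5: max(0, 5 - 6) = 0
Day 6: max(0, 5 - 6) = 0
Day 7: max(0, 8 - 6) = 2
Day 8: max(0, 8 - 6) = 2
Day 9: max(0, 7 - 6) = 1
Total ADD = 9

9


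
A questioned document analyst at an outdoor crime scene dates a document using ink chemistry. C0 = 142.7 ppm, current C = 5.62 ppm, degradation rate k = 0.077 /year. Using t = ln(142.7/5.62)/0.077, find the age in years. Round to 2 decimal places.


Document age estimation:
C0/C = 142.7 / 5.62 = 25.391459
ln(C0/C) = 3.234413
t = 3.234413 / 0.077 = 42.01 years

42.01


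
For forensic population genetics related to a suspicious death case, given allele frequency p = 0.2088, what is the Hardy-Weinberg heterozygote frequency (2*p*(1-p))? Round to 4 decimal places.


Hardy-Weinberg heterozygote frequency:
q = 1 - p = 1 - 0.2088 = 0.7912
2pq = 2 * 0.2088 * 0.7912 = 0.3304

0.3304


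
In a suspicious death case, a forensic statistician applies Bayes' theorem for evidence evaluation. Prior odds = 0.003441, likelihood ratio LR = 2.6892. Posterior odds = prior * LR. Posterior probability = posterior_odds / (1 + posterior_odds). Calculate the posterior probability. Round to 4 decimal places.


Bayesian evidence evaluation:
Posterior odds = prior_odds * LR = 0.003441 * 2.6892 = 0.009253537
Posterior probability = posterior_odds / (1 + posterior_odds)
= 0.009253537 / (1 + 0.009253537)
= 0.009253537 / 1.009253537
= 0.0092

0.0092


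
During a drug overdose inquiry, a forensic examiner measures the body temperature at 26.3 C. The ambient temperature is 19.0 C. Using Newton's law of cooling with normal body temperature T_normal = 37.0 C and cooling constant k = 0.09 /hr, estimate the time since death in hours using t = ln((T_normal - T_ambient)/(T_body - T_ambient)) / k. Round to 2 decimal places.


Using Newton's law of cooling:
t = ln((T_normal - T_ambient) / (T_body - T_ambient)) / k
T_normal - T_ambient = 18.0
T_body - T_ambient = 7.3
Ratio = 2.465753
ln(ratio) = 0.902497
t = 0.902497 / 0.09 = 10.03 hours

10.03


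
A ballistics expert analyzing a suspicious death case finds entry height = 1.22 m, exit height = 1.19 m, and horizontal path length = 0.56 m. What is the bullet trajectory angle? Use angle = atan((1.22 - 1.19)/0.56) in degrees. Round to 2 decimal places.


Bullet trajectory angle:
Height difference = 1.22 - 1.19 = 0.03 m
angle = atan(0.03 / 0.56)
angle = atan(0.053571)
angle = 3.07 degrees

3.07


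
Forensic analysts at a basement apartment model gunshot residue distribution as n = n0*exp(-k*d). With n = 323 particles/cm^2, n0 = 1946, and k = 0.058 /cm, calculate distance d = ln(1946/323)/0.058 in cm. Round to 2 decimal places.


GSR distance calculation:
n0/n = 1946 / 323 = 6.024768
ln(n0/n) = 1.795879
d = 1.795879 / 0.058 = 30.96 cm

30.96


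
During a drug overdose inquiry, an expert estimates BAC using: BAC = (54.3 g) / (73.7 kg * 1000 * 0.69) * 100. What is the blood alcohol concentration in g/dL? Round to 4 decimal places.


Applying the Widmark formula:
BAC = (dose_g / (body_wt * 1000 * r)) * 100
Denominator = 73.7 * 1000 * 0.69 = 50853
BAC = (54.3 / 50853) * 100
BAC = 0.1068 g/dL

0.1068


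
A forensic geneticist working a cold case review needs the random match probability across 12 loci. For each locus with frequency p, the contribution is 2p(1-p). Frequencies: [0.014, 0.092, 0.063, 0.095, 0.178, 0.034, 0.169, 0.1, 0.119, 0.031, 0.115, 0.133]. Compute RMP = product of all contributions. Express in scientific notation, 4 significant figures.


Computing RMP for 12 loci:
Locus 1: 2 * 0.014 * 0.986 = 0.027608
Locus 2: 2 * 0.092 * 0.908 = 0.167072
Locus 3: 2 * 0.063 * 0.937 = 0.118062
Locus 4: 2 * 0.095 * 0.905 = 0.17195
Locus 5: 2 * 0.178 * 0.822 = 0.292632
Locus 6: 2 * 0.034 * 0.966 = 0.065688
Locus 7: 2 * 0.169 * 0.831 = 0.280878
Locus 8: 2 * 0.1 * 0.9 = 0.18
Locus 9: 2 * 0.119 * 0.881 = 0.209678
Locus 10: 2 * 0.031 * 0.969 = 0.060078
Locus 11: 2 * 0.115 * 0.885 = 0.20355
Locus 12: 2 * 0.133 * 0.867 = 0.230622
RMP = 5.381e-11

5.381e-11


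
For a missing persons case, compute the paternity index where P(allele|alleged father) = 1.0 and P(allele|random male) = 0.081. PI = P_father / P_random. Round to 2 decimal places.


Paternity Index calculation:
PI = P(allele|father) / P(allele|random)
PI = 1.0 / 0.081
PI = 12.35

12.35


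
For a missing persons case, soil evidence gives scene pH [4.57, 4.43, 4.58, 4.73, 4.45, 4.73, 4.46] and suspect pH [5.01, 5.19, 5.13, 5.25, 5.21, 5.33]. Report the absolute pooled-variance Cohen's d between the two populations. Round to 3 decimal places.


Pooled-variance Cohen's d for soil pH comparison:
Scene mean = 31.95 / 7 = 4.564286
Suspect mean = 31.12 / 6 = 5.186667
Scene sample variance s_s^2 = 0.016195
Suspect sample variance s_c^2 = 0.011907
Pooled variance = ((n_s-1)*s_s^2 + (n_c-1)*s_c^2) / (n_s + n_c - 2) = 0.014246
Pooled SD = sqrt(0.014246) = 0.119357
Mean difference = -0.622381
|d| = |-0.622381| / 0.119357 = 5.214

5.214


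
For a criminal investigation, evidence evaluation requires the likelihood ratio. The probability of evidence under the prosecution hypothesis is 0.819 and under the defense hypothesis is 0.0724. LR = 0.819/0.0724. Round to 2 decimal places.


Likelihood ratio calculation:
LR = P(E|Hp) / P(E|Hd)
LR = 0.819 / 0.0724
LR = 11.31

11.31


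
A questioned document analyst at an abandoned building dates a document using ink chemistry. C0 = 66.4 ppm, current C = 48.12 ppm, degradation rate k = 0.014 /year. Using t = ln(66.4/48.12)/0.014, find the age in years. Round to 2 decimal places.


Document age estimation:
C0/C = 66.4 / 48.12 = 1.379884
ln(C0/C) = 0.321999
t = 0.321999 / 0.014 = 23.00 years

23.00


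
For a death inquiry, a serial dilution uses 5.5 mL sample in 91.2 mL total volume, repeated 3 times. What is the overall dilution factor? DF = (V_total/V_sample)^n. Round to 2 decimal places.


Dilution factor calculation:
Single dilution = V_total / V_sample = 91.2 / 5.5 ≈ 16.581818
Number of dilutions = 3
Total DF = (91.2 / 5.5)^3 (full precision, rounded at the end) = 4559.28

4559.28


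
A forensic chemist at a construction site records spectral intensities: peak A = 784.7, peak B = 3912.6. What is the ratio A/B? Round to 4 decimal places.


Spectral peak ratio:
Peak A = 784.7 counts
Peak B = 3912.6 counts
Ratio = 784.7 / 3912.6 = 0.2006

0.2006


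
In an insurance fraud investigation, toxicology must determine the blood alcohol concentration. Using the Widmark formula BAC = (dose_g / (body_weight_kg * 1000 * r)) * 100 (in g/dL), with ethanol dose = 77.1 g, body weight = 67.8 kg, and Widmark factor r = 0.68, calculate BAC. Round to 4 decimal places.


Applying the Widmark formula:
BAC = (dose_g / (body_wt * 1000 * r)) * 100
Denominator = 67.8 * 1000 * 0.68 = 46104
BAC = (77.1 / 46104) * 100
BAC = 0.1672 g/dL

0.1672


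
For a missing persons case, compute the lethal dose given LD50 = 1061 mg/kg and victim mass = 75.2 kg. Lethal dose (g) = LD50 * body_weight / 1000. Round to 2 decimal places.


Lethal dose calculation:
Lethal dose = LD50 * body_weight / 1000
= 1061 * 75.2 / 1000
= 79787.2 / 1000
= 79.79 g

79.79


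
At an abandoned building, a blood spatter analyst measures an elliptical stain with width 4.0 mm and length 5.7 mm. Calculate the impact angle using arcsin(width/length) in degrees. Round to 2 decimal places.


Blood spatter impact angle calculation:
width / length = 4.0 / 5.7 = 0.701754
angle = arcsin(0.701754)
angle = 44.57 degrees

44.57


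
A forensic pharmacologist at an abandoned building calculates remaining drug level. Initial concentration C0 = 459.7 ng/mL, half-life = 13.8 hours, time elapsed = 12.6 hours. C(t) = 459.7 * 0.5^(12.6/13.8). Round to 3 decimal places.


Drug concentration decay:
Number of half-lives = t / t_half = 12.6 / 13.8 = 0.913043
Decay factor = 0.5^0.913043 = 0.53106376
C(t) = 459.7 * 0.53106376 = 244.130 ng/mL

244.130


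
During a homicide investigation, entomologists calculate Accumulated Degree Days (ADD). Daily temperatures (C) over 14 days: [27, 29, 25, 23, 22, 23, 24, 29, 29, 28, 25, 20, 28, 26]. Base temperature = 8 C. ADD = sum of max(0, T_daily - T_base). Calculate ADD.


Computing ADD day by day:
Day 1: max(0, 27 - 8) = 19
Day 2: max(0, 29 - 8) = 21
Day 3: max(0, 25 - 8) = 17
Day 4: max(0, 23 - 8) = 15
Day 5: max(0, 22 - 8) = 14
Day 6: max(0, 23 - 8) = 15
Day 7: max(0, 24 - 8) = 16
Day 8: max(0, 29 - 8) = 21
Day 9: max(0, 29 - 8) = 21
Day 10: max(0, 28 - 8) = 20
Day 11: max(0, 25 - 8) = 17
Day 12: max(0, 20 - 8) = 12
Day 13: max(0, 28 - 8) = 20
Day 14: max(0, 26 - 8) = 18
Total ADD = 246

246


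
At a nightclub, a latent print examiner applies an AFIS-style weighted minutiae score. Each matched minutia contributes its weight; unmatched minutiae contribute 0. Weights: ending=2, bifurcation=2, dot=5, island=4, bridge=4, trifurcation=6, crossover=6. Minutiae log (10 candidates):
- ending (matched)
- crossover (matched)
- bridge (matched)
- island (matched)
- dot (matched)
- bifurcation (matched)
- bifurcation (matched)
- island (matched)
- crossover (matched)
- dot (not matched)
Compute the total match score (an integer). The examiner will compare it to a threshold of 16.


Weighted minutiae match score:
  ending: matched, +2 (running total 2)
  crossover: matched, +6 (running total 8)
  bridge: matched, +4 (running total 12)
  island: matched, +4 (running total 16)
  dot: matched, +5 (running total 21)
  bifurcation: matched, +2 (running total 23)
  bifurcation: matched, +2 (running total 25)
  island: matched, +4 (running total 29)
  crossover: matched, +6 (running total 35)
  dot: not matched, +0
Total score = 35
Threshold = 16; verdict = identification

35


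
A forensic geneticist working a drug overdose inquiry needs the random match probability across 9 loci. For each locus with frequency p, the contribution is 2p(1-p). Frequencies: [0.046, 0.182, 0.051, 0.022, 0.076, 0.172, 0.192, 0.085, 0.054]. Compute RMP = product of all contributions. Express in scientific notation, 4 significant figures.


Computing RMP for 9 loci:
Locus 1: 2 * 0.046 * 0.954 = 0.087768
Locus 2: 2 * 0.182 * 0.818 = 0.297752
Locus 3: 2 * 0.051 * 0.949 = 0.096798
Locus 4: 2 * 0.022 * 0.978 = 0.043032
Locus 5: 2 * 0.076 * 0.924 = 0.140448
Locus 6: 2 * 0.172 * 0.828 = 0.284832
Locus 7: 2 * 0.192 * 0.808 = 0.310272
Locus 8: 2 * 0.085 * 0.915 = 0.15555
Locus 9: 2 * 0.054 * 0.946 = 0.102168
RMP = 2.147e-08

2.147e-08


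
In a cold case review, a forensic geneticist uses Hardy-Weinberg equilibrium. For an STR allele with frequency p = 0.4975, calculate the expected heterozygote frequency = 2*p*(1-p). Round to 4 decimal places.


Hardy-Weinberg heterozygote frequency:
q = 1 - p = 1 - 0.4975 = 0.5025
2pq = 2 * 0.4975 * 0.5025 = 0.5000

0.5000


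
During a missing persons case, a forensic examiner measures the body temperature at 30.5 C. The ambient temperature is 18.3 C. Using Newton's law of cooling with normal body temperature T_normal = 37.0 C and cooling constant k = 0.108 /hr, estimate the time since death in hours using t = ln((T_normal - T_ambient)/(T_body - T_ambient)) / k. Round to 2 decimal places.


Using Newton's law of cooling:
t = ln((T_normal - T_ambient) / (T_body - T_ambient)) / k
T_normal - T_ambient = 18.7
T_body - T_ambient = 12.2
Ratio = 1.532787
ln(ratio) = 0.427088
t = 0.427088 / 0.108 = 3.95 hours

3.95


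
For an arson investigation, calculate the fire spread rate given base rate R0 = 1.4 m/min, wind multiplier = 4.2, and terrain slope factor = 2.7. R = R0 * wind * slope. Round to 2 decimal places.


Fire spread rate calculation:
R = R0 * wind_factor * slope_factor
= 1.4 * 4.2 * 2.7
= 5.88 * 2.7
= 15.88 m/min

15.88


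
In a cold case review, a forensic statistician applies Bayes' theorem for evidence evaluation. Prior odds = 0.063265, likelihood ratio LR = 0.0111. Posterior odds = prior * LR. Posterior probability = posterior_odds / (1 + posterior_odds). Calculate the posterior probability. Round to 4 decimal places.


Bayesian evidence evaluation:
Posterior odds = prior_odds * LR = 0.063265 * 0.0111 = 0.0007022415
Posterior probability = posterior_odds / (1 + posterior_odds)
= 0.0007022415 / (1 + 0.0007022415)
= 0.0007022415 / 1.0007022415
= 0.0007

0.0007


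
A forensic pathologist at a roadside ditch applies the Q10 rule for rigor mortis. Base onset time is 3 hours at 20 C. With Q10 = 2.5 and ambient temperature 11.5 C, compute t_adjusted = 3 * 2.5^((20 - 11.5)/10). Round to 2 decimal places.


Rigor mortis time adjustment:
Exponent = (T_ref - T_actual) / 10 = (20 - 11.5) / 10 = 0.85
Q10 factor = 2.5^0.85 = 2.17896
t_adjusted = 3 * 2.17896 = 6.54 hours

6.54


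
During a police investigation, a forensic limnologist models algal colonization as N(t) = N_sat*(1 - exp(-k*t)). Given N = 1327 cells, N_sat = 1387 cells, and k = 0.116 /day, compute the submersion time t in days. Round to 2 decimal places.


PMSI from diatom colonization curve:
N / N_sat = 1327 / 1387 = 0.956741
1 - N/N_sat = 0.043259
ln(1 - N/N_sat) = -3.14055
t = -ln(1 - N/N_sat) / k = -(-3.14055) / 0.116 = 27.07 days

27.07


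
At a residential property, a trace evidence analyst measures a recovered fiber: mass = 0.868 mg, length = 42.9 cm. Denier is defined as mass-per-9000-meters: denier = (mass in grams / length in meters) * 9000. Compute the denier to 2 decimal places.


Denier calculation:
Mass in grams = 0.868 mg / 1000 = 0.000868 g
Length in meters = 42.9 cm / 100 = 0.429 m
Linear density = mass / length = 0.000868 / 0.429 = 0.00202331 g/m
Denier = (g/m) * 9000 = 0.00202331 * 9000 = 18.21

18.21


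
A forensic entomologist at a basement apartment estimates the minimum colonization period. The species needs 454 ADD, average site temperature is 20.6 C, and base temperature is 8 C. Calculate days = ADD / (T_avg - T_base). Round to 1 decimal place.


Insect development time:
Effective temperature = avg_temp - T_base = 20.6 - 8 = 12.6 C
Days = ADD / effective_temp = 454 / 12.6 = 36.0 days

36.0


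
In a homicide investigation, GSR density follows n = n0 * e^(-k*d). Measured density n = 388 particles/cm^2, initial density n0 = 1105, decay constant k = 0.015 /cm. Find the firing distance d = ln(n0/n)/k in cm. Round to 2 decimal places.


GSR distance calculation:
n0/n = 1105 / 388 = 2.847938
ln(n0/n) = 1.046595
d = 1.046595 / 0.015 = 69.77 cm

69.77


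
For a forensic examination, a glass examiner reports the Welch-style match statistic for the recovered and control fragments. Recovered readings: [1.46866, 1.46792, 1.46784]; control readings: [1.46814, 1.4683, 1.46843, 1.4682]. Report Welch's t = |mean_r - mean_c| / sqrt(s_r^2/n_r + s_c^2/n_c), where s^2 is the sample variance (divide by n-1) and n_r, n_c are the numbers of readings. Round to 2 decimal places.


Welch's t-criterion for glass RI comparison:
Recovered mean = sum / n_r = 4.40442 / 3 = 1.46814
Control mean = sum / n_c = 5.87307 / 4 = 1.4682675
Recovered sample variance s_r^2 = 2.044e-07
Control sample variance s_c^2 = 1.60917e-08
Welch SE (unpooled) = sqrt(s_r^2/n_r + s_c^2/n_c) = sqrt(6.81333e-08 + 4.02292e-09) = sqrt(7.21562e-08) = 0.000268619
|mean_r - mean_c| = 0.0001275
t = 0.0001275 / 0.000268619 = 0.47

0.47


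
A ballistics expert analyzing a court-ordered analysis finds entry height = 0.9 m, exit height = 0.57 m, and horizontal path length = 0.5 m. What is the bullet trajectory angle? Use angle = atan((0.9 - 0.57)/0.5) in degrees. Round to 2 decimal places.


Bullet trajectory angle:
Height difference = 0.9 - 0.57 = 0.33 m
angle = atan(0.33 / 0.5)
angle = atan(0.66)
angle = 33.42 degrees

33.42


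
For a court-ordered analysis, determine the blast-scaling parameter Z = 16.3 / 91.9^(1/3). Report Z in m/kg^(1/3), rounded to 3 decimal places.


Scaled distance calculation:
W^(1/3) = 91.9^(1/3) = 4.512721
Z = R / W^(1/3) = 16.3 / 4.512721
Z = 3.612 m/kg^(1/3)

3.612


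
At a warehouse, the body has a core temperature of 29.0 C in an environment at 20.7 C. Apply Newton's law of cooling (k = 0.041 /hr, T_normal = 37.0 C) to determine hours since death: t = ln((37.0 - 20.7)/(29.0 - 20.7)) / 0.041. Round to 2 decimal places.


Using Newton's law of cooling:
t = ln((T_normal - T_ambient) / (T_body - T_ambient)) / k
T_normal - T_ambient = 16.3
T_body - T_ambient = 8.3
Ratio = 1.963855
ln(ratio) = 0.674909
t = 0.674909 / 0.041 = 16.46 hours

16.46


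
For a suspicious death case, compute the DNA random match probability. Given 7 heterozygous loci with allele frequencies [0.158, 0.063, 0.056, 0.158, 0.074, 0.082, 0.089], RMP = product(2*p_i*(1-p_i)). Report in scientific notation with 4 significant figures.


Computing RMP for 7 loci:
Locus 1: 2 * 0.158 * 0.842 = 0.266072
Locus 2: 2 * 0.063 * 0.937 = 0.118062
Locus 3: 2 * 0.056 * 0.944 = 0.105728
Locus 4: 2 * 0.158 * 0.842 = 0.266072
Locus 5: 2 * 0.074 * 0.926 = 0.137048
Locus 6: 2 * 0.082 * 0.918 = 0.150552
Locus 7: 2 * 0.089 * 0.911 = 0.162158
RMP = 2.957e-06

2.957e-06


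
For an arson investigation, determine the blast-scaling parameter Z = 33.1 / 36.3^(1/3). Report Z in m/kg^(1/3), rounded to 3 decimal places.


Scaled distance calculation:
W^(1/3) = 36.3^(1/3) = 3.311074
Z = R / W^(1/3) = 33.1 / 3.311074
Z = 9.997 m/kg^(1/3)

9.997


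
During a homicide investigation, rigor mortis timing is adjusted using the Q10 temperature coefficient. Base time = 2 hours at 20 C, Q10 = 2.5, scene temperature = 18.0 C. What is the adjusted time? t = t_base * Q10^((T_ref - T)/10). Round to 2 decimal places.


Rigor mortis time adjustment:
Exponent = (T_ref - T_actual) / 10 = (20 - 18.0) / 10 = 0.2
Q10 factor = 2.5^0.2 = 1.20112
t_adjusted = 2 * 1.20112 = 2.40 hours

2.40


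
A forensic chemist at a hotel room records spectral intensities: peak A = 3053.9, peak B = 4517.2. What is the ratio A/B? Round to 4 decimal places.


Spectral peak ratio:
Peak A = 3053.9 counts
Peak B = 4517.2 counts
Ratio = 3053.9 / 4517.2 = 0.6761

0.6761


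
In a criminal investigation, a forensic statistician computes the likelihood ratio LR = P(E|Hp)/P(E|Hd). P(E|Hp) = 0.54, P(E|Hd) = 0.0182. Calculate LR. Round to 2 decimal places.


Likelihood ratio calculation:
LR = P(E|Hp) / P(E|Hd)
LR = 0.54 / 0.0182
LR = 29.67

29.67


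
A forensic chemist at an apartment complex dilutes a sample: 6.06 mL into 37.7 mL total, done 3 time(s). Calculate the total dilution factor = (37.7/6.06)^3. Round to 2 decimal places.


Dilution factor calculation:
Single dilution = V_total / V_sample = 37.7 / 6.06 ≈ 6.221122
Number of dilutions = 3
Total DF = (37.7 / 6.06)^3 (full precision, rounded at the end) = 240.77

240.77


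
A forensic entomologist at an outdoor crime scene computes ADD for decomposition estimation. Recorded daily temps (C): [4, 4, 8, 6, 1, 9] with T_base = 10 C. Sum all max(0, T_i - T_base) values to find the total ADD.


Computing ADD day by day:
Day 1: max(0, 4 - 10) = 0
Day 2: max(0, 4 - 10) = 0
Day 3: max(0, 8 - 10) = 0
Day 4: max(0, 6 - 10) = 0
Day 5: max(0, 1 - 10) = 0
Day 6: max(0, 9 - 10) = 0
Total ADD = 0

0


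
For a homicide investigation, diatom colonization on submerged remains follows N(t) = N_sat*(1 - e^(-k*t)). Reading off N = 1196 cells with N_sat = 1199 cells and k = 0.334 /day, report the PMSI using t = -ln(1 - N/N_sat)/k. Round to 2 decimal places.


PMSI from diatom colonization curve:
N / N_sat = 1196 / 1199 = 0.997498
1 - N/N_sat = 0.002502
ln(1 - N/N_sat) = -5.990665
t = -ln(1 - N/N_sat) / k = -(-5.990665) / 0.334 = 17.94 days

17.94


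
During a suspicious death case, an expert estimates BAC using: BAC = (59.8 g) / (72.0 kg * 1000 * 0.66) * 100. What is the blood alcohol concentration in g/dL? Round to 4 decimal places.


Applying the Widmark formula:
BAC = (dose_g / (body_wt * 1000 * r)) * 100
Denominator = 72.0 * 1000 * 0.66 = 47520
BAC = (59.8 / 47520) * 100
BAC = 0.1258 g/dL

0.1258


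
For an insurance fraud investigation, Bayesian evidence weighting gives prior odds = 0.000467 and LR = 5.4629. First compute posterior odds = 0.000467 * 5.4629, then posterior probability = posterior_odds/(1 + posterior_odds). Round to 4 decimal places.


Bayesian evidence evaluation:
Posterior odds = prior_odds * LR = 0.000467 * 5.4629 = 0.002551174
Posterior probability = posterior_odds / (1 + posterior_odds)
= 0.002551174 / (1 + 0.002551174)
= 0.002551174 / 1.002551174
= 0.0025

0.0025


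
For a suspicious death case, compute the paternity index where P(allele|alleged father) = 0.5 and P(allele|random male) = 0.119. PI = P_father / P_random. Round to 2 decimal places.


Paternity Index calculation:
PI = P(allele|father) / P(allele|random)
PI = 0.5 / 0.119
PI = 4.20

4.20


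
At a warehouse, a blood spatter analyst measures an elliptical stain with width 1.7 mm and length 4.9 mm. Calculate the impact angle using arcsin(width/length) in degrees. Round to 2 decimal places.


Blood spatter impact angle calculation:
width / length = 1.7 / 4.9 = 0.346939
angle = arcsin(0.346939)
angle = 20.30 degrees

20.30


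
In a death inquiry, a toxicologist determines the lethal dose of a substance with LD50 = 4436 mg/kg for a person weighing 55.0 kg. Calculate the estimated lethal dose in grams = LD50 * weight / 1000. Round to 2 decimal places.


Lethal dose calculation:
Lethal dose = LD50 * body_weight / 1000
= 4436 * 55.0 / 1000
= 243980 / 1000
= 243.98 g

243.98


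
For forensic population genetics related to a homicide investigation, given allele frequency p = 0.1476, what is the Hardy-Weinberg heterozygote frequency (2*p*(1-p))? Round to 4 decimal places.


Hardy-Weinberg heterozygote frequency:
q = 1 - p = 1 - 0.1476 = 0.8524
2pq = 2 * 0.1476 * 0.8524 = 0.2516

0.2516


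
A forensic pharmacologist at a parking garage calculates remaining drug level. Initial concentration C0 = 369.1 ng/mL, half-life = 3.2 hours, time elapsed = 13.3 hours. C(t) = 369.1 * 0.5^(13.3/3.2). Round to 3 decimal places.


Drug concentration decay:
Number of half-lives = t / t_half = 13.3 / 3.2 = 4.15625
Decay factor = 0.5^4.15625 = 0.05608466
C(t) = 369.1 * 0.05608466 = 20.701 ng/mL

20.701


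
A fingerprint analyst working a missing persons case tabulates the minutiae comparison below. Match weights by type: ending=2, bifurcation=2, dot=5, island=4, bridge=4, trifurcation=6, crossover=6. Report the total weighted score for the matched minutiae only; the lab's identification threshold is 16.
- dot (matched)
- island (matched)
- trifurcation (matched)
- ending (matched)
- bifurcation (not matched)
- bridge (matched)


Weighted minutiae match score:
  dot: matched, +5 (running total 5)
  island: matched, +4 (running total 9)
  trifurcation: matched, +6 (running total 15)
  ending: matched, +2 (running total 17)
  bifurcation: not matched, +0
  bridge: matched, +4 (running total 21)
Total score = 21
Threshold = 16; verdict = identification

21


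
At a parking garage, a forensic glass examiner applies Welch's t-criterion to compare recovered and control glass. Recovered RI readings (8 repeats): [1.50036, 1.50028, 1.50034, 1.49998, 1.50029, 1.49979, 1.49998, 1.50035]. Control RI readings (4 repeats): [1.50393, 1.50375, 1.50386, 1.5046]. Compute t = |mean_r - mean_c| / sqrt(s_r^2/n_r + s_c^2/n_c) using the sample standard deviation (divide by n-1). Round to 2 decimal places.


Welch's t-criterion for glass RI comparison:
Recovered mean = sum / n_r = 12.00137 / 8 = 1.5001712
Control mean = sum / n_c = 6.01614 / 4 = 1.504035
Recovered sample variance s_r^2 = 4.86411e-08
Control sample variance s_c^2 = 1.47367e-07
Welch SE (unpooled) = sqrt(s_r^2/n_r + s_c^2/n_c) = sqrt(6.08013e-09 + 3.68417e-08) = sqrt(4.29218e-08) = 0.000207176
|mean_r - mean_c| = 0.00386375
t = 0.00386375 / 0.000207176 = 18.65

18.65


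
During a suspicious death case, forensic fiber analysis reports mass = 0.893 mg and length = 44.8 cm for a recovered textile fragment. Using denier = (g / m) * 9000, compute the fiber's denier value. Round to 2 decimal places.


Denier calculation:
Mass in grams = 0.893 mg / 1000 = 0.000893 g
Length in meters = 44.8 cm / 100 = 0.448 m
Linear density = mass / length = 0.000893 / 0.448 = 0.0019933 g/m
Denier = (g/m) * 9000 = 0.0019933 * 9000 = 17.94

17.94


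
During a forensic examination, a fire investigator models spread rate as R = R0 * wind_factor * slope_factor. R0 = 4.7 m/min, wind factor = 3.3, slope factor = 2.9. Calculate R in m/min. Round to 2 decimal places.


Fire spread rate calculation:
R = R0 * wind_factor * slope_factor
= 4.7 * 3.3 * 2.9
= 15.51 * 2.9
= 44.98 m/min

44.98


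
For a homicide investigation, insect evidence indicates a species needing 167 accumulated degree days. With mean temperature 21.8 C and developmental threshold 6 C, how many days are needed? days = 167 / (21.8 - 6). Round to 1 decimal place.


Insect development time:
Effective temperature = avg_temp - T_base = 21.8 - 6 = 15.8 C
Days = ADD / effective_temp = 167 / 15.8 = 10.6 days

10.6


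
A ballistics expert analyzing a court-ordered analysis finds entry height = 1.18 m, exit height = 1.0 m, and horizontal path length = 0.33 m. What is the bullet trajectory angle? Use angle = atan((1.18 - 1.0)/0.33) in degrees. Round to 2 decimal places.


Bullet trajectory angle:
Height difference = 1.18 - 1.0 = 0.18 m
angle = atan(0.18 / 0.33)
angle = atan(0.545455)
angle = 28.61 degrees

28.61


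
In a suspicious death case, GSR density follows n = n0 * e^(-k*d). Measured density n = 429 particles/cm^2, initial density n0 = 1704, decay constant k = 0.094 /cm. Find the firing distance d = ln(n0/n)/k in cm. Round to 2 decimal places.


GSR distance calculation:
n0/n = 1704 / 429 = 3.972028
ln(n0/n) = 1.379277
d = 1.379277 / 0.094 = 14.67 cm

14.67


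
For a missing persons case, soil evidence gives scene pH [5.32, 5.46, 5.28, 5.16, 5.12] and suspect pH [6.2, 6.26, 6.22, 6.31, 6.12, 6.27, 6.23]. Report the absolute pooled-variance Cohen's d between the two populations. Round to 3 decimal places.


Pooled-variance Cohen's d for soil pH comparison:
Scene mean = 26.34 / 5 = 5.268
Suspect mean = 43.61 / 7 = 6.23
Scene sample variance s_s^2 = 0.01832
Suspect sample variance s_c^2 = 0.003667
Pooled variance = ((n_s-1)*s_s^2 + (n_c-1)*s_c^2) / (n_s + n_c - 2) = 0.009528
Pooled SD = sqrt(0.009528) = 0.097611
Mean difference = -0.962
|d| = |-0.962| / 0.097611 = 9.855

9.855


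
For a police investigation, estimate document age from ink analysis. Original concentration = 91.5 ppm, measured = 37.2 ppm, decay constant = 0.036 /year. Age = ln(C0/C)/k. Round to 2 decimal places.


Document age estimation:
C0/C = 91.5 / 37.2 = 2.459677
ln(C0/C) = 0.90003
t = 0.90003 / 0.036 = 25.00 years

25.00


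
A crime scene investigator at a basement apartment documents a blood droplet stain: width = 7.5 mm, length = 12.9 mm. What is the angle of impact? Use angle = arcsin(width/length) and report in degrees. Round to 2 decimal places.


Blood spatter impact angle calculation:
width / length = 7.5 / 12.9 = 0.581395
angle = arcsin(0.581395)
angle = 35.55 degrees

35.55


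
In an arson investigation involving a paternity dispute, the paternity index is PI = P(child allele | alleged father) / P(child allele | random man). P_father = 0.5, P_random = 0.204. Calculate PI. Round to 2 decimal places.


Paternity Index calculation:
PI = P(allele|father) / P(allele|random)
PI = 0.5 / 0.204
PI = 2.45

2.45


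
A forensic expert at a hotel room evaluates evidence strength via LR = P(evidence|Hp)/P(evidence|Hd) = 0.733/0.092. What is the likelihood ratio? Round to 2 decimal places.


Likelihood ratio calculation:
LR = P(E|Hp) / P(E|Hd)
LR = 0.733 / 0.092
LR = 7.97

7.97


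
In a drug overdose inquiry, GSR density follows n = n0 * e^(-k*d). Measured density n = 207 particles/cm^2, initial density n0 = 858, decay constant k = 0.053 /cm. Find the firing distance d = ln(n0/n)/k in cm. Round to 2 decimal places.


GSR distance calculation:
n0/n = 858 / 207 = 4.144928
ln(n0/n) = 1.421885
d = 1.421885 / 0.053 = 26.83 cm

26.83


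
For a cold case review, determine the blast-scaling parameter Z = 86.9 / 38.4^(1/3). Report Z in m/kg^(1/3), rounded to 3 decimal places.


Scaled distance calculation:
W^(1/3) = 38.4^(1/3) = 3.373731
Z = R / W^(1/3) = 86.9 / 3.373731
Z = 25.758 m/kg^(1/3)

25.758


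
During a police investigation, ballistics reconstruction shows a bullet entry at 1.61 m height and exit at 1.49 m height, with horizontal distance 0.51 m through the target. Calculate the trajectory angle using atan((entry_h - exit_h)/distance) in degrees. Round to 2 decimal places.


Bullet trajectory angle:
Height difference = 1.61 - 1.49 = 0.12 m
angle = atan(0.12 / 0.51)
angle = atan(0.235294)
angle = 13.24 degrees

13.24


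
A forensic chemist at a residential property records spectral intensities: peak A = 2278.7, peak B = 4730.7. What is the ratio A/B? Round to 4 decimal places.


Spectral peak ratio:
Peak A = 2278.7 counts
Peak B = 4730.7 counts
Ratio = 2278.7 / 4730.7 = 0.4817

0.4817


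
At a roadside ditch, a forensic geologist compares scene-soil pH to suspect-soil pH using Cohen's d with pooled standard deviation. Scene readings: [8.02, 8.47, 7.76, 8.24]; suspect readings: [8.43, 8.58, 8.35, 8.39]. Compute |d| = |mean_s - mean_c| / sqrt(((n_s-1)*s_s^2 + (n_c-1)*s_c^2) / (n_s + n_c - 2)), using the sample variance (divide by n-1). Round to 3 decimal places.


Pooled-variance Cohen's d for soil pH comparison:
Scene mean = 32.49 / 4 = 8.1225
Suspect mean = 33.75 / 4 = 8.4375
Scene sample variance s_s^2 = 0.092158
Suspect sample variance s_c^2 = 0.010092
Pooled variance = ((n_s-1)*s_s^2 + (n_c-1)*s_c^2) / (n_s + n_c - 2) = 0.051125
Pooled SD = sqrt(0.051125) = 0.226108
Mean difference = -0.315
|d| = |-0.315| / 0.226108 = 1.393

1.393
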